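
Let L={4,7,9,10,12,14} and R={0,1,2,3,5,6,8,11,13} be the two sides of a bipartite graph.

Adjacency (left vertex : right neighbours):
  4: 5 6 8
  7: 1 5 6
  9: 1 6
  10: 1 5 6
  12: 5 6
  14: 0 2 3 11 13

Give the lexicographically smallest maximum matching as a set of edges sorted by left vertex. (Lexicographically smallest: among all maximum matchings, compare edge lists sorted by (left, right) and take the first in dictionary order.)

|M| = 5 (so the lex-smallest maximum matching has 5 edges)
process left vertices in ascending order; for each, take the smallest-labelled available neighbour that still permits 5 edges overall, or leave it unmatched if none does
lex-smallest matching: {4-8, 7-1, 9-6, 10-5, 14-0}

Lex-smallest maximum matching: {(4,8), (7,1), (9,6), (10,5), (14,0)}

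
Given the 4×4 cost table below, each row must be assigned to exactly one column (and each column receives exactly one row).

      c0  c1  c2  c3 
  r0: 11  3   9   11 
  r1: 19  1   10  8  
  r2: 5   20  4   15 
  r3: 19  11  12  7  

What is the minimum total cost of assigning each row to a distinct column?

optimal assignment: row0→col2 (cost 9), row1→col1 (cost 1), row2→col0 (cost 5), row3→col3 (cost 7)
total = 9 + 1 + 5 + 7 = 22

Minimum assignment cost: 22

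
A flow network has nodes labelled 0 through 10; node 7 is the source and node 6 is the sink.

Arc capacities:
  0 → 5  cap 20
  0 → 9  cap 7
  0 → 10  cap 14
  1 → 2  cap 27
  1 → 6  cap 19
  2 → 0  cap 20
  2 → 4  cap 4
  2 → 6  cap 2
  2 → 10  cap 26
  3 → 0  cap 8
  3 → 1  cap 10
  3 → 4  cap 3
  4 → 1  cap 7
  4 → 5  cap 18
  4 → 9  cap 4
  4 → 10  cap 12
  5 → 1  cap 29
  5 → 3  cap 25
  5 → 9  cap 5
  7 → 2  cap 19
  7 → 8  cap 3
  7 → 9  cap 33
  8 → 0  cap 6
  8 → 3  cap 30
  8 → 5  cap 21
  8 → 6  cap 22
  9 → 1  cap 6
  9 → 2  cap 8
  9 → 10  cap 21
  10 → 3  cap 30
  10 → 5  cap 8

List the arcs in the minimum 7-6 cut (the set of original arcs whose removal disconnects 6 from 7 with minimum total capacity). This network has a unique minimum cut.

augment #1: 7→2→6 push 2
augment #2: 7→8→6 push 3
augment #3: 7→9→1→6 push 6
augment #4: 7→2→4→1→6 push 4
augment #5: 7→2→0→5→1→6 push 9
max flow = 24; residual-reachable set from 7 gives S-side
cut edges (S→T): {(1,6), (2,6), (7,8)} total cap 24

Min-cut arcs: {(1,6), (2,6), (7,8)} (total capacity 24)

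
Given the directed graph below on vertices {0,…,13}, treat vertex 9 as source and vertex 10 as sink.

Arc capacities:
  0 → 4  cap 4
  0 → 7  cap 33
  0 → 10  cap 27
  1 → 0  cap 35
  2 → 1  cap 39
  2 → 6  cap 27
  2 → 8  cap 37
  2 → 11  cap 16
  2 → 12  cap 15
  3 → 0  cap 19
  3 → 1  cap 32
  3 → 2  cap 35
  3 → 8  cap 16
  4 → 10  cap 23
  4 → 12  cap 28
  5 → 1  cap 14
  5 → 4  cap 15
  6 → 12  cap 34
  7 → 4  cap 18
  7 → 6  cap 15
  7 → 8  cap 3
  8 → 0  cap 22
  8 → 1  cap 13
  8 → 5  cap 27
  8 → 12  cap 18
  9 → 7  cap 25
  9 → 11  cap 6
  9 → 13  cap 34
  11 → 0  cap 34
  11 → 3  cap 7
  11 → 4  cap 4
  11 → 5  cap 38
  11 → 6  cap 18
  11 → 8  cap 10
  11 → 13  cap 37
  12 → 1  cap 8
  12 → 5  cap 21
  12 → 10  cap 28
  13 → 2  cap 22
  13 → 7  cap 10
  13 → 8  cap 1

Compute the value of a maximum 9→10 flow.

augment #1: 9→7→4→10 bottleneck 18, total now 18
augment #2: 9→11→0→10 bottleneck 6, total now 24
augment #3: 9→7→6→12→10 bottleneck 7, total now 31
augment #4: 9→13→2→12→10 bottleneck 15, total now 46
augment #5: 9→13→8→0→10 bottleneck 1, total now 47
augment #6: 9→13→2→1→0→10 bottleneck 7, total now 54
augment #7: 9→13→7→6→12→10 bottleneck 6, total now 60
augment #8: 9→13→7→8→0→10 bottleneck 3, total now 63
augment #9: 9→13→7→6→12→1→0→10 bottleneck 1, total now 64

Maximum flow value: 64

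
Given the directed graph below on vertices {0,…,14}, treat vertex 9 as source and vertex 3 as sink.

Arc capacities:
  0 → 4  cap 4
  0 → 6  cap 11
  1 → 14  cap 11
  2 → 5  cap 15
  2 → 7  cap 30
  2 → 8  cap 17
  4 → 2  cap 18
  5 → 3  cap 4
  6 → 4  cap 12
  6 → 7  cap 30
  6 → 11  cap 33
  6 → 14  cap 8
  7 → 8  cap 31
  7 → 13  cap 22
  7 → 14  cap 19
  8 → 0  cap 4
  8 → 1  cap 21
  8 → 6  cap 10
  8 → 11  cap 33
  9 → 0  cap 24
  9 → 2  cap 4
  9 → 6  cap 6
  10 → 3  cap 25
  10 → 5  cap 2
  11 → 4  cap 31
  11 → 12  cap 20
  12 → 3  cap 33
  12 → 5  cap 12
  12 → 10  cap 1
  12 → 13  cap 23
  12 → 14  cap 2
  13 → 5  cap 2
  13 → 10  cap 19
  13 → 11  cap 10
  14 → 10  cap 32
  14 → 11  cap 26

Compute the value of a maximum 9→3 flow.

Maximum flow value: 25

augment #1: 9→2→5→3 bottleneck 4, total now 4
augment #2: 9→6→11→12→3 bottleneck 6, total now 10
augment #3: 9→0→6→11→12→3 bottleneck 11, total now 21
augment #4: 9→0→4→2→7→13→10→3 bottleneck 4, total now 25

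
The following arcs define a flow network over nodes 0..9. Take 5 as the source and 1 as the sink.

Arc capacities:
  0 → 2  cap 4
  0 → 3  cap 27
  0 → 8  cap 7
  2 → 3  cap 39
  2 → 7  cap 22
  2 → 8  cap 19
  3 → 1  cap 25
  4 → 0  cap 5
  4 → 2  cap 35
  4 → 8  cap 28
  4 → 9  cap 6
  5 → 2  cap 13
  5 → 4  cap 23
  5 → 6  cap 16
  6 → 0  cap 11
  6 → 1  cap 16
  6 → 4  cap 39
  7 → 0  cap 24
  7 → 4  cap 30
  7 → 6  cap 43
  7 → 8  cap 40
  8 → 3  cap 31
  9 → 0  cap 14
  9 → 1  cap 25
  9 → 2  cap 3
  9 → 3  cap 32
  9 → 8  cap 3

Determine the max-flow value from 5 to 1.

Maximum flow value: 47

augment #1: 5→6→1 bottleneck 16, total now 16
augment #2: 5→2→3→1 bottleneck 13, total now 29
augment #3: 5→4→9→1 bottleneck 6, total now 35
augment #4: 5→4→0→3→1 bottleneck 5, total now 40
augment #5: 5→4→2→3→1 bottleneck 7, total now 47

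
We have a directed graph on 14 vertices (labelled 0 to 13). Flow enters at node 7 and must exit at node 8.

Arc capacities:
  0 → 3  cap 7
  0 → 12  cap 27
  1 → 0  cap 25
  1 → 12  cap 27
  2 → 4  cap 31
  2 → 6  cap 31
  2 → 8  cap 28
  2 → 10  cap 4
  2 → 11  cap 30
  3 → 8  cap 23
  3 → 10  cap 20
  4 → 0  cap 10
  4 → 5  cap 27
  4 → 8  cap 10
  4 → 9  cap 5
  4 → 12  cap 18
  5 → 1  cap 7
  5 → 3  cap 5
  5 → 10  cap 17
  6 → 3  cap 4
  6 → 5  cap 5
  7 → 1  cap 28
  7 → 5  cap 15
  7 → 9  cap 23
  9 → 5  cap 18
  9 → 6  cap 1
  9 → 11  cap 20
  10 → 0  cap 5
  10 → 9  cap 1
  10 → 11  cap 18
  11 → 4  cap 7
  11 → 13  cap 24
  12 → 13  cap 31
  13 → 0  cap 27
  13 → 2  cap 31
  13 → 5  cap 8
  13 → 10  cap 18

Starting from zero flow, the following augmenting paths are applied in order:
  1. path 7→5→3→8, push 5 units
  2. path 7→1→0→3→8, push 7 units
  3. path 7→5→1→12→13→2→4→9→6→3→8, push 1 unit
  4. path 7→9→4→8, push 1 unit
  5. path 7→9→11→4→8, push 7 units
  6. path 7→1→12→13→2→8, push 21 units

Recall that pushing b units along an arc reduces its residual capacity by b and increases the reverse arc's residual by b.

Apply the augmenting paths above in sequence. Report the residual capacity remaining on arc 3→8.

after path 1 (7→5→3→8, push 5): res(3,8)=18
after path 2 (7→1→0→3→8, push 7): res(3,8)=11
after path 3 (7→5→1→12→13→2→4→9→6→3→8, push 1): res(3,8)=10
after path 4 (7→9→4→8, push 1): res(3,8)=10
after path 5 (7→9→11→4→8, push 7): res(3,8)=10
after path 6 (7→1→12→13→2→8, push 21): res(3,8)=10

Residual capacity of (3,8): 10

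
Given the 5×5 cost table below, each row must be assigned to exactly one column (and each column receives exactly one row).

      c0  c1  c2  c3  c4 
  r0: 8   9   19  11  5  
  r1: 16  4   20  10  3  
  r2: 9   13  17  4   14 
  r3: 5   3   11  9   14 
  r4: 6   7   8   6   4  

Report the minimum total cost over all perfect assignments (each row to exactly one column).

one of 2 optimal assignments: row0→col0 (cost 8), row1→col4 (cost 3), row2→col3 (cost 4), row3→col1 (cost 3), row4→col2 (cost 8)
total = 8 + 3 + 4 + 3 + 8 = 26

Minimum assignment cost: 26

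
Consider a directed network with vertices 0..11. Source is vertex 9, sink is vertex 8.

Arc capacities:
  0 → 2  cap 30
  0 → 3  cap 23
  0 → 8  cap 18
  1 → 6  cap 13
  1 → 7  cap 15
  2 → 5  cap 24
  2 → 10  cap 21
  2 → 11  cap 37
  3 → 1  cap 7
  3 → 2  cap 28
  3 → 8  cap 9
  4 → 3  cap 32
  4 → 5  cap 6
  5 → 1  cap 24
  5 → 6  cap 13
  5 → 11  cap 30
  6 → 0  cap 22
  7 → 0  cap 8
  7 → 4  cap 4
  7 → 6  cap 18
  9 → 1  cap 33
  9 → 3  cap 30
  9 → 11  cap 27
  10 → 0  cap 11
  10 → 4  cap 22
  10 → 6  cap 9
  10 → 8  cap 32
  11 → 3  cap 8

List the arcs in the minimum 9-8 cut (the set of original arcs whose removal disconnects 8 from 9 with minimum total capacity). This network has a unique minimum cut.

Min-cut arcs: {(0,8), (2,10), (3,8)} (total capacity 48)

augment #1: 9→3→8 push 9
augment #2: 9→1→6→0→8 push 13
augment #3: 9→1→7→0→8 push 5
augment #4: 9→3→2→10→8 push 21
max flow = 48; residual-reachable set from 9 gives S-side
cut edges (S→T): {(0,8), (2,10), (3,8)} total cap 48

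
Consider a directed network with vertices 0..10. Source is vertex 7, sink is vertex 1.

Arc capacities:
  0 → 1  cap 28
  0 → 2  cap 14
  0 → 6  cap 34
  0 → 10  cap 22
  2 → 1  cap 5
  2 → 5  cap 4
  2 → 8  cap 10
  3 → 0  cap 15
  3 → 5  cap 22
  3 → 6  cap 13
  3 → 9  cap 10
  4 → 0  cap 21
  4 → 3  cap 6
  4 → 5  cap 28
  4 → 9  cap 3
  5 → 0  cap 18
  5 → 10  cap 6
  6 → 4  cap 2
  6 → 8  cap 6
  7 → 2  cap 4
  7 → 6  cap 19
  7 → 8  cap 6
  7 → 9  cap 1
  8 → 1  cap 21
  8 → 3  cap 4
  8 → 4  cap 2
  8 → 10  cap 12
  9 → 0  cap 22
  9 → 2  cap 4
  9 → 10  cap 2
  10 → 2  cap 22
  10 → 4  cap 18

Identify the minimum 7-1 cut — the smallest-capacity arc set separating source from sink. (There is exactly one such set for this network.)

augment #1: 7→2→1 push 4
augment #2: 7→8→1 push 6
augment #3: 7→6→8→1 push 6
augment #4: 7→9→0→1 push 1
augment #5: 7→6→4→0→1 push 2
max flow = 19; residual-reachable set from 7 gives S-side
cut edges (S→T): {(6,4), (6,8), (7,2), (7,8), (7,9)} total cap 19

Min-cut arcs: {(6,4), (6,8), (7,2), (7,8), (7,9)} (total capacity 19)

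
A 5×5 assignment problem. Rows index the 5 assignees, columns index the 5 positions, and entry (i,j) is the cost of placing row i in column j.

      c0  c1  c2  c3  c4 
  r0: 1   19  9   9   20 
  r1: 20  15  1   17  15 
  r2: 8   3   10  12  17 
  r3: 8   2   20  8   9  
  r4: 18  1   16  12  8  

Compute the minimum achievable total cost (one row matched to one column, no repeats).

Minimum assignment cost: 21

optimal assignment: row0→col0 (cost 1), row1→col2 (cost 1), row2→col1 (cost 3), row3→col3 (cost 8), row4→col4 (cost 8)
total = 1 + 1 + 3 + 8 + 8 = 21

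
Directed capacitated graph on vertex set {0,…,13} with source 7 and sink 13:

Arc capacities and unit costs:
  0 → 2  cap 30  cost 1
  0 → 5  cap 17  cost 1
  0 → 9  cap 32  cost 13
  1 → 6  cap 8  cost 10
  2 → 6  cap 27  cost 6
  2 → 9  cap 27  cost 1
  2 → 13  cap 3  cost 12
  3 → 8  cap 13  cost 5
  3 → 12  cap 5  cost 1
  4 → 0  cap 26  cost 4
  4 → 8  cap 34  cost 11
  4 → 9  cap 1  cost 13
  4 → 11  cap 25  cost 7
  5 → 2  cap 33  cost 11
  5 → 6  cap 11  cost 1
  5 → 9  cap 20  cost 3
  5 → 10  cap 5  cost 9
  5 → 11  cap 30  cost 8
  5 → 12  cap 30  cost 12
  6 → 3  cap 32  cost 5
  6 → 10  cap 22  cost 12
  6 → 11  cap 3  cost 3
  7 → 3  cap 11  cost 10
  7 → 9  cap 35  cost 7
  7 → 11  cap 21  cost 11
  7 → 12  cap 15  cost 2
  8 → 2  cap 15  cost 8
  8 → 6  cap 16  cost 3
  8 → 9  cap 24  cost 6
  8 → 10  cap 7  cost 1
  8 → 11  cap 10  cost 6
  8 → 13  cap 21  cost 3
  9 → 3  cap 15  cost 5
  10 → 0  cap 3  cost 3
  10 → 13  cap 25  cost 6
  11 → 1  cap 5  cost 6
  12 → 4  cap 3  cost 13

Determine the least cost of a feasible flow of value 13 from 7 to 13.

Minimum cost for 13 units: 238

shortest-cost path #1: 7→3→8→13 push 11 @ unit cost 18 (adds 198)
shortest-cost path #2: 7→9→3→8→13 push 2 @ unit cost 20 (adds 40)
total cost = 238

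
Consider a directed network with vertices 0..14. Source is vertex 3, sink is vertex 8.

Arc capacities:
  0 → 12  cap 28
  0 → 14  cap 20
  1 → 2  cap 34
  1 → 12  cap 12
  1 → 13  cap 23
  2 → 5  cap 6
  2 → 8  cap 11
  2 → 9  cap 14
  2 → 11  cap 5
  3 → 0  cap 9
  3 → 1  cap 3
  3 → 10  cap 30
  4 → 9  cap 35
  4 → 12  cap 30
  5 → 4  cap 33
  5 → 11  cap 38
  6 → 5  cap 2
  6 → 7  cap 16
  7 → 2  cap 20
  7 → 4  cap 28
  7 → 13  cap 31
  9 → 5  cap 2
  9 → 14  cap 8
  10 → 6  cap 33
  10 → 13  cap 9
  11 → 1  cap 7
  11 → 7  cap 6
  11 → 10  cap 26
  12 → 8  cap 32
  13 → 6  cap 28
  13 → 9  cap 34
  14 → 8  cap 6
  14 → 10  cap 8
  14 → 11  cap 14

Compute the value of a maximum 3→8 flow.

augment #1: 3→0→12→8 bottleneck 9, total now 9
augment #2: 3→1→2→8 bottleneck 3, total now 12
augment #3: 3→10→6→7→2→8 bottleneck 8, total now 20
augment #4: 3→10→13→9→14→8 bottleneck 6, total now 26
augment #5: 3→10→6→5→4→12→8 bottleneck 2, total now 28
augment #6: 3→10→6→7→4→12→8 bottleneck 8, total now 36
augment #7: 3→10→13→9→5→4→12→8 bottleneck 2, total now 38
augment #8: 3→10→13→9→14→11→1→12→8 bottleneck 1, total now 39

Maximum flow value: 39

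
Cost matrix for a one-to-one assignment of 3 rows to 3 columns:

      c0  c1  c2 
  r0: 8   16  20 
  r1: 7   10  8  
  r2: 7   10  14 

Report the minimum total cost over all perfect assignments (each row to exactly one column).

optimal assignment: row0→col0 (cost 8), row1→col2 (cost 8), row2→col1 (cost 10)
total = 8 + 8 + 10 = 26

Minimum assignment cost: 26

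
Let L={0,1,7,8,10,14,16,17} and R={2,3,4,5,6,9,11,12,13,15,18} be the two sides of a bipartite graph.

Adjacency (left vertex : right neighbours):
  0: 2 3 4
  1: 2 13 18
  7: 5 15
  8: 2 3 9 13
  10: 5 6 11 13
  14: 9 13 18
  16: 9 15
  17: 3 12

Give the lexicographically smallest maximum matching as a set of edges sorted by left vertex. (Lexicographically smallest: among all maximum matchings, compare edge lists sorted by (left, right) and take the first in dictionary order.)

Lex-smallest maximum matching: {(0,2), (1,13), (7,5), (8,3), (10,6), (14,9), (16,15), (17,12)}

|M| = 8 (so the lex-smallest maximum matching has 8 edges)
process left vertices in ascending order; for each, take the smallest-labelled available neighbour that still permits 8 edges overall, or leave it unmatched if none does
lex-smallest matching: {0-2, 1-13, 7-5, 8-3, 10-6, 14-9, 16-15, 17-12}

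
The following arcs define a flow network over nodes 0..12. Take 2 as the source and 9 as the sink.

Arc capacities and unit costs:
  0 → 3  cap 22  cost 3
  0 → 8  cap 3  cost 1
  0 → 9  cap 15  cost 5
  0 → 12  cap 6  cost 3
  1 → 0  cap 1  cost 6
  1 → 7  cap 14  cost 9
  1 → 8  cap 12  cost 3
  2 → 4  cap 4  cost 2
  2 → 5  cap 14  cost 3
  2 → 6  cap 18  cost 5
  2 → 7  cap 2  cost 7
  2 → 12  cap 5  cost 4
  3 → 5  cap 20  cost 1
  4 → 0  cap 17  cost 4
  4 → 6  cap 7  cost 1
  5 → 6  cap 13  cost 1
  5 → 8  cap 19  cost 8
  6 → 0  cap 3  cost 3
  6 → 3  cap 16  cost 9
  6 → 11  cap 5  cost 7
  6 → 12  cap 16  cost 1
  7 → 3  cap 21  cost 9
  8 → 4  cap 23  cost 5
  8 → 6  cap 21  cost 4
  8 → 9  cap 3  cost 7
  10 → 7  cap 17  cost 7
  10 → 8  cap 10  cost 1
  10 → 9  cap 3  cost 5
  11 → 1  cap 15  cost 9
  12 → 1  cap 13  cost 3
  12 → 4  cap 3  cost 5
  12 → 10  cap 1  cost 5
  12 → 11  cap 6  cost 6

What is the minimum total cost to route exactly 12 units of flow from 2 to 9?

shortest-cost path #1: 2→4→0→9 push 4 @ unit cost 11 (adds 44)
shortest-cost path #2: 2→5→6→0→9 push 3 @ unit cost 12 (adds 36)
shortest-cost path #3: 2→12→10→9 push 1 @ unit cost 14 (adds 14)
shortest-cost path #4: 2→12→1→8→9 push 3 @ unit cost 17 (adds 51)
shortest-cost path #5: 2→12→1→0→9 push 1 @ unit cost 18 (adds 18)
total cost = 163

Minimum cost for 12 units: 163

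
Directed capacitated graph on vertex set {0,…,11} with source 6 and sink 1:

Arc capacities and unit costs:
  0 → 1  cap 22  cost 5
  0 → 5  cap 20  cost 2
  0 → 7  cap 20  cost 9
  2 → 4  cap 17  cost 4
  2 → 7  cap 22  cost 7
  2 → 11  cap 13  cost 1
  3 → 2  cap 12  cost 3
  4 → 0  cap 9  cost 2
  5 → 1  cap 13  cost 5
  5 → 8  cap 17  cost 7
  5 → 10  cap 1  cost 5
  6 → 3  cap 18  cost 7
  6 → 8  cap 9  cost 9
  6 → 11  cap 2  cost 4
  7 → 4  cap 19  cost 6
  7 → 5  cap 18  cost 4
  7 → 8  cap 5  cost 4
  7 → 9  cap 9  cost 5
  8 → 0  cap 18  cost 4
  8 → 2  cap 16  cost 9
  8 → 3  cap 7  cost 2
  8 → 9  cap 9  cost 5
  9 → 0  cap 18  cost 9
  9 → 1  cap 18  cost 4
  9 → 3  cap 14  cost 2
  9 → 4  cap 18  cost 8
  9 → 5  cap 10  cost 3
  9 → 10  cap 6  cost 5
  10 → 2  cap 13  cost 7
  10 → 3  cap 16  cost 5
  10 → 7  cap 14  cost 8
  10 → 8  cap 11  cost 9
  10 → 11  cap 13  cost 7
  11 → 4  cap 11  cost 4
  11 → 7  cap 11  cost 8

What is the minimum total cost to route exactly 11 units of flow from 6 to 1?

shortest-cost path #1: 6→11→4→0→1 push 2 @ unit cost 15 (adds 30)
shortest-cost path #2: 6→8→9→1 push 9 @ unit cost 18 (adds 162)
total cost = 192

Minimum cost for 11 units: 192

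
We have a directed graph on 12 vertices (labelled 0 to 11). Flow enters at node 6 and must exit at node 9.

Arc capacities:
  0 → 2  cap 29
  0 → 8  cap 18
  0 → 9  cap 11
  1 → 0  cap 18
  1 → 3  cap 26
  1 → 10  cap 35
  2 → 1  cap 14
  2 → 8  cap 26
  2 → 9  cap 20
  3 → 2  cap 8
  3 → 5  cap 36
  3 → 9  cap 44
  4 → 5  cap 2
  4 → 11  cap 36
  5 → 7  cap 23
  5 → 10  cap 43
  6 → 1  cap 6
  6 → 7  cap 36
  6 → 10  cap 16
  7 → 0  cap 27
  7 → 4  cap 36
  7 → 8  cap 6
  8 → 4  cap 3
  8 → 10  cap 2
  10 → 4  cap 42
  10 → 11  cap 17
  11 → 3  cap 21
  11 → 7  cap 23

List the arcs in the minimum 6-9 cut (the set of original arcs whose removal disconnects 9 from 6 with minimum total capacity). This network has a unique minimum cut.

augment #1: 6→1→0→9 push 6
augment #2: 6→7→0→9 push 5
augment #3: 6→7→0→2→9 push 20
augment #4: 6→10→11→3→9 push 16
augment #5: 6→7→0→1→3→9 push 2
augment #6: 6→7→4→11→3→9 push 5
max flow = 54; residual-reachable set from 6 gives S-side
cut edges (S→T): {(6,1), (7,0), (11,3)} total cap 54

Min-cut arcs: {(6,1), (7,0), (11,3)} (total capacity 54)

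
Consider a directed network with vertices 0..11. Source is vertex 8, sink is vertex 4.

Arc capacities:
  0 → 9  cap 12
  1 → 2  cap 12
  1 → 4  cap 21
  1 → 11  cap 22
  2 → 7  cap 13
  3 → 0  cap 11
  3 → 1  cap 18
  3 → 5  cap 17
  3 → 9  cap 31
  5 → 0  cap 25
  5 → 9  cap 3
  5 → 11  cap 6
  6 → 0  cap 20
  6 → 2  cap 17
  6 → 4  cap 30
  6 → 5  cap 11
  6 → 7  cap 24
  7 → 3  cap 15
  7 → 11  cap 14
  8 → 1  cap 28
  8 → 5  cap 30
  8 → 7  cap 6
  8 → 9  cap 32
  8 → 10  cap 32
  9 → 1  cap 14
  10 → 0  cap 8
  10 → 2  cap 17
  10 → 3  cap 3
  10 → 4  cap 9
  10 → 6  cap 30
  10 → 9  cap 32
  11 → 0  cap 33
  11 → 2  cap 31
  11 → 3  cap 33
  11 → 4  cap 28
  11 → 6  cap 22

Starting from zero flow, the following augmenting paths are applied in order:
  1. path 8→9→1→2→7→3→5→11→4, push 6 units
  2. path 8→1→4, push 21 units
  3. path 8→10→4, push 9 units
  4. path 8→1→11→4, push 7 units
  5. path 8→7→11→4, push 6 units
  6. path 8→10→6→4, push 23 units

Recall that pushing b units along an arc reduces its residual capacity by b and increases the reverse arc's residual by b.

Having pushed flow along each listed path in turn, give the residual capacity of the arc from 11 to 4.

Residual capacity of (11,4): 9

after path 1 (8→9→1→2→7→3→5→11→4, push 6): res(11,4)=22
after path 2 (8→1→4, push 21): res(11,4)=22
after path 3 (8→10→4, push 9): res(11,4)=22
after path 4 (8→1→11→4, push 7): res(11,4)=15
after path 5 (8→7→11→4, push 6): res(11,4)=9
after path 6 (8→10→6→4, push 23): res(11,4)=9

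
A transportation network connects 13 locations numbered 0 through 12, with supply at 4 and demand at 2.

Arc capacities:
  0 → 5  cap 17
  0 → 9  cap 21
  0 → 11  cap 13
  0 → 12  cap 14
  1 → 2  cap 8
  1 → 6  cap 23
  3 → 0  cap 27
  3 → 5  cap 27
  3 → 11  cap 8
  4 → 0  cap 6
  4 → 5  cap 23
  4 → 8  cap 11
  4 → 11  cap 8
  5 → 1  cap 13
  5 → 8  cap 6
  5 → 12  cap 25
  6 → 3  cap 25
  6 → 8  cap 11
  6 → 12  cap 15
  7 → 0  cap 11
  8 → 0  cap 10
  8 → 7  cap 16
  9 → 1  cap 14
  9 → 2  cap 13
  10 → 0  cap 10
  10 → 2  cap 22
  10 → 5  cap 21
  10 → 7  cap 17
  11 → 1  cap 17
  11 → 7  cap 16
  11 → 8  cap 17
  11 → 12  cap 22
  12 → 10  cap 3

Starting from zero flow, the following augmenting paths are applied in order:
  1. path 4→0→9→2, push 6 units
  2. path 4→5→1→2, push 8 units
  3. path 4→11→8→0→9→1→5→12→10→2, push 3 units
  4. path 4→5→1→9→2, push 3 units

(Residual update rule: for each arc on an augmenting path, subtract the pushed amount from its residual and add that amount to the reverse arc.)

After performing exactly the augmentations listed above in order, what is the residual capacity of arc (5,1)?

Residual capacity of (5,1): 5

after path 1 (4→0→9→2, push 6): res(5,1)=13
after path 2 (4→5→1→2, push 8): res(5,1)=5
after path 3 (4→11→8→0→9→1→5→12→10→2, push 3): res(5,1)=8
after path 4 (4→5→1→9→2, push 3): res(5,1)=5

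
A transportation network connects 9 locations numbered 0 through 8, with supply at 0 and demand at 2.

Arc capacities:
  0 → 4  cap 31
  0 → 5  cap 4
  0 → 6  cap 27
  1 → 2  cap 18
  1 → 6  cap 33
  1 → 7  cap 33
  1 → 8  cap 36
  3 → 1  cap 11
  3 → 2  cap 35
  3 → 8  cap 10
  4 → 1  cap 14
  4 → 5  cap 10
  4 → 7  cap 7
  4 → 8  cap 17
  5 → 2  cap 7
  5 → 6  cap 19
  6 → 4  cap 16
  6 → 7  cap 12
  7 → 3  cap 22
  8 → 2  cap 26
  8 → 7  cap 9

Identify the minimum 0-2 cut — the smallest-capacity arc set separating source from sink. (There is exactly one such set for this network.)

augment #1: 0→5→2 push 4
augment #2: 0→4→1→2 push 14
augment #3: 0→4→5→2 push 3
augment #4: 0→4→8→2 push 14
augment #5: 0→6→4→8→2 push 3
augment #6: 0→6→7→3→2 push 12
augment #7: 0→6→4→7→3→2 push 7
max flow = 57; residual-reachable set from 0 gives S-side
cut edges (S→T): {(4,1), (4,7), (4,8), (5,2), (6,7)} total cap 57

Min-cut arcs: {(4,1), (4,7), (4,8), (5,2), (6,7)} (total capacity 57)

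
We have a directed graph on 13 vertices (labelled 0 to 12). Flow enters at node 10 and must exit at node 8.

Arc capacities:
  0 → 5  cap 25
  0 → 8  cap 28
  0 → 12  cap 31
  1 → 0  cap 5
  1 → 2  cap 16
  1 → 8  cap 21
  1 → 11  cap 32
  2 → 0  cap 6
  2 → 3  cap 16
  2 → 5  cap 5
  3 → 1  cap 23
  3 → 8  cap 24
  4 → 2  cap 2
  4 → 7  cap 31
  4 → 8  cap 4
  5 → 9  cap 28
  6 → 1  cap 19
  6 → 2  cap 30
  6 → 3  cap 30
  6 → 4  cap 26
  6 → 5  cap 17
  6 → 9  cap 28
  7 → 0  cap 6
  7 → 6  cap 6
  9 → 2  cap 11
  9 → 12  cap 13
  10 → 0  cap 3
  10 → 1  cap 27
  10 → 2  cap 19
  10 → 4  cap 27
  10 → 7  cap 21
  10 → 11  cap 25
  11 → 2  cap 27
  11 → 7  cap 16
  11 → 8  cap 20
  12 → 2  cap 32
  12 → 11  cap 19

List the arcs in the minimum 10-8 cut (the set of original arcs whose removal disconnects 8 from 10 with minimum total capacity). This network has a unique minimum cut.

augment #1: 10→0→8 push 3
augment #2: 10→1→8 push 21
augment #3: 10→4→8 push 4
augment #4: 10→11→8 push 20
augment #5: 10→1→0→8 push 5
augment #6: 10→2→0→8 push 6
augment #7: 10→2→3→8 push 13
augment #8: 10→7→0→8 push 6
augment #9: 10→1→2→3→8 push 1
augment #10: 10→4→2→3→8 push 2
augment #11: 10→7→6→3→8 push 6
max flow = 87; residual-reachable set from 10 gives S-side
cut edges (S→T): {(1,0), (1,8), (2,0), (2,3), (4,8), (7,0), (7,6), (10,0), (11,8)} total cap 87

Min-cut arcs: {(1,0), (1,8), (2,0), (2,3), (4,8), (7,0), (7,6), (10,0), (11,8)} (total capacity 87)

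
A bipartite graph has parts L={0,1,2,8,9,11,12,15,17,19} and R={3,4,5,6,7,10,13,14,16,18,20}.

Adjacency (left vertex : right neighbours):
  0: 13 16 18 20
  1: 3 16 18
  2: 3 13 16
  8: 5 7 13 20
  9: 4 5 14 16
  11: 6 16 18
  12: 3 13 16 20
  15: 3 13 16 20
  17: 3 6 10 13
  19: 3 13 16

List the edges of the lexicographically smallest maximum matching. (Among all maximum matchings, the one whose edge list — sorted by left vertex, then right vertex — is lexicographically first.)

|M| = 9 (so the lex-smallest maximum matching has 9 edges)
process left vertices in ascending order; for each, take the smallest-labelled available neighbour that still permits 9 edges overall, or leave it unmatched if none does
lex-smallest matching: {0-13, 1-18, 2-3, 8-5, 9-4, 11-6, 12-16, 15-20, 17-10}

Lex-smallest maximum matching: {(0,13), (1,18), (2,3), (8,5), (9,4), (11,6), (12,16), (15,20), (17,10)}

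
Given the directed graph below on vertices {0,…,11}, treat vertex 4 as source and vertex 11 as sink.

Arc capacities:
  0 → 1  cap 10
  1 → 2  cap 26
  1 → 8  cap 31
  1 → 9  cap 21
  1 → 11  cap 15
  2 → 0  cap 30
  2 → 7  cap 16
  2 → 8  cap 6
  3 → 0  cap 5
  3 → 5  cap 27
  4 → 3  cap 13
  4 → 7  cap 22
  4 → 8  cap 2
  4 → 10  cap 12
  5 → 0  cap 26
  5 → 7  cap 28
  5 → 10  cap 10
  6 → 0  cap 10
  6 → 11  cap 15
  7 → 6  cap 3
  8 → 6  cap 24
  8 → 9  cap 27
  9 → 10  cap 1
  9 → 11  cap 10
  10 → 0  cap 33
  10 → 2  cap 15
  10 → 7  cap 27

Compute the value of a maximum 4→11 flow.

augment #1: 4→7→6→11 bottleneck 3, total now 3
augment #2: 4→8→6→11 bottleneck 2, total now 5
augment #3: 4→3→0→1→11 bottleneck 5, total now 10
augment #4: 4→10→0→1→11 bottleneck 5, total now 15
augment #5: 4→10→2→8→6→11 bottleneck 6, total now 21

Maximum flow value: 21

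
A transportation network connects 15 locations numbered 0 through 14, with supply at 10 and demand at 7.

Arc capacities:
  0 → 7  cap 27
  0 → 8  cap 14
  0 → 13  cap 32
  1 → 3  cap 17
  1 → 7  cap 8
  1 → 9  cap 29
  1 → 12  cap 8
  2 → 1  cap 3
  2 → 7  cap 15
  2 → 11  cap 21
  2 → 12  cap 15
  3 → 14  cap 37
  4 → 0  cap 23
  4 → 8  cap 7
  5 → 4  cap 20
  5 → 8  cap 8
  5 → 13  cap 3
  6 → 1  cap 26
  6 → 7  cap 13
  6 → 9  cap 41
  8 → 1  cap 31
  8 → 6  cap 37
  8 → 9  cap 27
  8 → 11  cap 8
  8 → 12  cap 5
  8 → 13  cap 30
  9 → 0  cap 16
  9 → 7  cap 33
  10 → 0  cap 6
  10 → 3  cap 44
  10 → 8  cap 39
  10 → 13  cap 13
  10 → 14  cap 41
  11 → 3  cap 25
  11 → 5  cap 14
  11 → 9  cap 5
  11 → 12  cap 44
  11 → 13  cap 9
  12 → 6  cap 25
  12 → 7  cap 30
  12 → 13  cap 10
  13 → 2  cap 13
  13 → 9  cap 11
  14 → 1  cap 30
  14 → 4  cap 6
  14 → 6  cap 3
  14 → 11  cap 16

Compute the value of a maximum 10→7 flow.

augment #1: 10→0→7 bottleneck 6, total now 6
augment #2: 10→8→1→7 bottleneck 8, total now 14
augment #3: 10→8→6→7 bottleneck 13, total now 27
augment #4: 10→8→9→7 bottleneck 18, total now 45
augment #5: 10→13→2→7 bottleneck 13, total now 58
augment #6: 10→14→1→9→7 bottleneck 15, total now 73
augment #7: 10→14→1→12→7 bottleneck 8, total now 81
augment #8: 10→14→4→0→7 bottleneck 6, total now 87
augment #9: 10→14→11→12→7 bottleneck 12, total now 99
augment #10: 10→3→14→11→12→7 bottleneck 4, total now 103
augment #11: 10→3→14→1→8→12→7 bottleneck 5, total now 108
augment #12: 10→3→14→1→9→0→7 bottleneck 2, total now 110
augment #13: 10→3→14→6→9→0→7 bottleneck 3, total now 113

Maximum flow value: 113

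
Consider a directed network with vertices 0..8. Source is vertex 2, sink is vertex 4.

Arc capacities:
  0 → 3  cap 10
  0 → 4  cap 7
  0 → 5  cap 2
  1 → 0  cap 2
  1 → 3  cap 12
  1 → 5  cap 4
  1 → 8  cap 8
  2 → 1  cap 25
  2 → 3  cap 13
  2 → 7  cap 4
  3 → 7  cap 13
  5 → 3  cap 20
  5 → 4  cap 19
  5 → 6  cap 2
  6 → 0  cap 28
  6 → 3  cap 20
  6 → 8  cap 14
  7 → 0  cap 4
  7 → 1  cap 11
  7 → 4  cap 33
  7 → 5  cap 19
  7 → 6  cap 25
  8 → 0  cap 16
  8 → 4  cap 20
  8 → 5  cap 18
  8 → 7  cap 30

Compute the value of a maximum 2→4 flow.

Maximum flow value: 31

augment #1: 2→7→4 bottleneck 4, total now 4
augment #2: 2→1→0→4 bottleneck 2, total now 6
augment #3: 2→1→5→4 bottleneck 4, total now 10
augment #4: 2→1→8→4 bottleneck 8, total now 18
augment #5: 2→3→7→4 bottleneck 13, total now 31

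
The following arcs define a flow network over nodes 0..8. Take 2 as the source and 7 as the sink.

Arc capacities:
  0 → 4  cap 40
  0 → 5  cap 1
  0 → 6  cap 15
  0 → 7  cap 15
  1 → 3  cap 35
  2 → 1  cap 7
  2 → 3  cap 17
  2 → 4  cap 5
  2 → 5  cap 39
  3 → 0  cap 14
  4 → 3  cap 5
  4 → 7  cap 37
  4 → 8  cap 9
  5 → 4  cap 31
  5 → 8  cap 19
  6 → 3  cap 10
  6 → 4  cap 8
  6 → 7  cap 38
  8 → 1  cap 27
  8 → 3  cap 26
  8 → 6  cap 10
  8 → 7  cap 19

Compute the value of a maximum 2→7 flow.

Maximum flow value: 58

augment #1: 2→4→7 bottleneck 5, total now 5
augment #2: 2→3→0→7 bottleneck 14, total now 19
augment #3: 2→5→4→7 bottleneck 31, total now 50
augment #4: 2→5→8→7 bottleneck 8, total now 58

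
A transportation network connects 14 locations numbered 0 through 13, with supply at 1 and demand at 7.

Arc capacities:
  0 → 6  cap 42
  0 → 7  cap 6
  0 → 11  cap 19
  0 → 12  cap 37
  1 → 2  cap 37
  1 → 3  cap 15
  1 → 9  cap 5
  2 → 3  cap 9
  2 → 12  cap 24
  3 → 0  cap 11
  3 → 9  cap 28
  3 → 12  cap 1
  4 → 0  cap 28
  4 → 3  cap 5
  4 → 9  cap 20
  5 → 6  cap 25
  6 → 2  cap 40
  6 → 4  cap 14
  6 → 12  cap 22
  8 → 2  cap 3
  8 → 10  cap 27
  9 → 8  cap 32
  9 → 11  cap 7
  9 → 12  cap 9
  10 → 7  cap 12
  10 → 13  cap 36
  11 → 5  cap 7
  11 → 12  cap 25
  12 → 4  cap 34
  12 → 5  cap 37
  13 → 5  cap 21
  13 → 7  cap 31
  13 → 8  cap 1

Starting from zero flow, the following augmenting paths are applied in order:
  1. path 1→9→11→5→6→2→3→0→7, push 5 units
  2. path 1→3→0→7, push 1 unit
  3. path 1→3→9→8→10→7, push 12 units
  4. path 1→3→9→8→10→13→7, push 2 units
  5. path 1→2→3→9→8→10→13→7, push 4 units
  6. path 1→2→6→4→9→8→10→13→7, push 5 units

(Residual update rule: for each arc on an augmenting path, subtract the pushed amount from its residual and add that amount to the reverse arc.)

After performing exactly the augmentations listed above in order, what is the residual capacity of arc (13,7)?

after path 1 (1→9→11→5→6→2→3→0→7, push 5): res(13,7)=31
after path 2 (1→3→0→7, push 1): res(13,7)=31
after path 3 (1→3→9→8→10→7, push 12): res(13,7)=31
after path 4 (1→3→9→8→10→13→7, push 2): res(13,7)=29
after path 5 (1→2→3→9→8→10→13→7, push 4): res(13,7)=25
after path 6 (1→2→6→4→9→8→10→13→7, push 5): res(13,7)=20

Residual capacity of (13,7): 20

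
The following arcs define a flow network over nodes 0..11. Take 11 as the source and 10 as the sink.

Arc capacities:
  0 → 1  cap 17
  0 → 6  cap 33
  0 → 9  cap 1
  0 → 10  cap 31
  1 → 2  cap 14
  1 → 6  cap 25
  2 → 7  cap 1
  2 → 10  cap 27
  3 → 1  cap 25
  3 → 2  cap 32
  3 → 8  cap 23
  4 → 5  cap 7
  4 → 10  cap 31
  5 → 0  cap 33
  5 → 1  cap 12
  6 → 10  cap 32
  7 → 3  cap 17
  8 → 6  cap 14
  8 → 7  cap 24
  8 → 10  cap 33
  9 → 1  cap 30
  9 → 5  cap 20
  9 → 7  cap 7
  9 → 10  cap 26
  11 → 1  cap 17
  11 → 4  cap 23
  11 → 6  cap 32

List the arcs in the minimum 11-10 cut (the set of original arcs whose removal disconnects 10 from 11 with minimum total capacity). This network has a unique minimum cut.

augment #1: 11→4→10 push 23
augment #2: 11→6→10 push 32
augment #3: 11→1→2→10 push 14
max flow = 69; residual-reachable set from 11 gives S-side
cut edges (S→T): {(1,2), (6,10), (11,4)} total cap 69

Min-cut arcs: {(1,2), (6,10), (11,4)} (total capacity 69)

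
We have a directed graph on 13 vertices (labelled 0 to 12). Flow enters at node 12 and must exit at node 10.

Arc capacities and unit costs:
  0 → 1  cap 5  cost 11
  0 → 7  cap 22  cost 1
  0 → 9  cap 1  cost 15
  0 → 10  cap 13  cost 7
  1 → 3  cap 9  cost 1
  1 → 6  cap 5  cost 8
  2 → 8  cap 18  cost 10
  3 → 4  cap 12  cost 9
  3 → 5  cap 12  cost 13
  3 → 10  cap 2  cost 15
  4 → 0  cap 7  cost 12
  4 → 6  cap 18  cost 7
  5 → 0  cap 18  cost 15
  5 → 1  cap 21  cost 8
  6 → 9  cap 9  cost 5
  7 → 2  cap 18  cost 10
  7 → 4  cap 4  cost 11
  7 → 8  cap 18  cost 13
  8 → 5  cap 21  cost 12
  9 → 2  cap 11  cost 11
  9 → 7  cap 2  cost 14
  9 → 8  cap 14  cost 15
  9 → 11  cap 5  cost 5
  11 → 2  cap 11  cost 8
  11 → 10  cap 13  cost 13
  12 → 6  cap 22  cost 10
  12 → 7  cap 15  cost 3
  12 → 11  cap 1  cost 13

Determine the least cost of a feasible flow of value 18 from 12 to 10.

Minimum cost for 18 units: 723

shortest-cost path #1: 12→11→10 push 1 @ unit cost 26 (adds 26)
shortest-cost path #2: 12→6→9→11→10 push 5 @ unit cost 33 (adds 165)
shortest-cost path #3: 12→7→4→0→10 push 4 @ unit cost 33 (adds 132)
shortest-cost path #4: 12→7→8→5→0→10 push 8 @ unit cost 50 (adds 400)
total cost = 723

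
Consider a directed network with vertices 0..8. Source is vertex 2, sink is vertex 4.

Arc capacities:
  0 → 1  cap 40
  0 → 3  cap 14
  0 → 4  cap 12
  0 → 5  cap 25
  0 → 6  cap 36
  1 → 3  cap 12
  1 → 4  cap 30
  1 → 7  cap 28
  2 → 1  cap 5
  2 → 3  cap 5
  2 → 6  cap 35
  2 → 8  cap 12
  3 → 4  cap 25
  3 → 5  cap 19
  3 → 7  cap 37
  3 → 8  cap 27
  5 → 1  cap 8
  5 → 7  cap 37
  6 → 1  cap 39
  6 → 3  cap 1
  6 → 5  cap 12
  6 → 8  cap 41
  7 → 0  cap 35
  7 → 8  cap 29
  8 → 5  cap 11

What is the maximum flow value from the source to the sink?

Maximum flow value: 56

augment #1: 2→1→4 bottleneck 5, total now 5
augment #2: 2→3→4 bottleneck 5, total now 10
augment #3: 2→6→1→4 bottleneck 25, total now 35
augment #4: 2→6→3→4 bottleneck 1, total now 36
augment #5: 2→6→1→3→4 bottleneck 9, total now 45
augment #6: 2→8→5→1→3→4 bottleneck 3, total now 48
augment #7: 2→8→5→7→0→4 bottleneck 8, total now 56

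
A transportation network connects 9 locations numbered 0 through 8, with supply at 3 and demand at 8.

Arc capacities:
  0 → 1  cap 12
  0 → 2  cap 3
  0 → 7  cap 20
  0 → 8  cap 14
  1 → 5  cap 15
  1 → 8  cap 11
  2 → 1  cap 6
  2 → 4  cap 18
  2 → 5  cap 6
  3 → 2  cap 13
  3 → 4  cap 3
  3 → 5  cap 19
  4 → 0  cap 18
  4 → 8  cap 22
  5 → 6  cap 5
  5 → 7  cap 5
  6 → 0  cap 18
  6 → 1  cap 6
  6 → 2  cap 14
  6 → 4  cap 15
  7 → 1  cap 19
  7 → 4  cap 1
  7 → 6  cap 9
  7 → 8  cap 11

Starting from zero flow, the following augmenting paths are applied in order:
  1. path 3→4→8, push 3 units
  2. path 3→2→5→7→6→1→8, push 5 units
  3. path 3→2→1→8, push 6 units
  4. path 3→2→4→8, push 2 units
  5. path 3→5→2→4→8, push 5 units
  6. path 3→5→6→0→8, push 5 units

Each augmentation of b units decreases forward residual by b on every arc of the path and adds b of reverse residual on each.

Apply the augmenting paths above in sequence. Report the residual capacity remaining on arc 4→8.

Residual capacity of (4,8): 12

after path 1 (3→4→8, push 3): res(4,8)=19
after path 2 (3→2→5→7→6→1→8, push 5): res(4,8)=19
after path 3 (3→2→1→8, push 6): res(4,8)=19
after path 4 (3→2→4→8, push 2): res(4,8)=17
after path 5 (3→5→2→4→8, push 5): res(4,8)=12
after path 6 (3→5→6→0→8, push 5): res(4,8)=12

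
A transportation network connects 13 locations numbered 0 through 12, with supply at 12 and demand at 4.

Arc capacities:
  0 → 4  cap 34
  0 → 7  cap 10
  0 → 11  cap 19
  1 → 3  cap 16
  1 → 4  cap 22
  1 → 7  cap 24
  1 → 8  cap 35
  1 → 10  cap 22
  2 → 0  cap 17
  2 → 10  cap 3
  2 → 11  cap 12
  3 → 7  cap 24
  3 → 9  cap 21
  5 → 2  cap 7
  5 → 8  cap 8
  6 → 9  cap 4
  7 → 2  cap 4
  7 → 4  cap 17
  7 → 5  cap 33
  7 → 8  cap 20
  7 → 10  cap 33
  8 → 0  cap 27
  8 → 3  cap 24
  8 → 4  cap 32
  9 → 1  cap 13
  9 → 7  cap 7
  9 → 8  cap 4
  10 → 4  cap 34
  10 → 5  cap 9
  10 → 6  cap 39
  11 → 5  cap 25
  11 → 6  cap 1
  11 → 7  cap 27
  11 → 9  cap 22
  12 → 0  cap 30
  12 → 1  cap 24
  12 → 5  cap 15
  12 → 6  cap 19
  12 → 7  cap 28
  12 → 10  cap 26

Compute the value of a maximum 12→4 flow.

Maximum flow value: 127

augment #1: 12→0→4 bottleneck 30, total now 30
augment #2: 12→1→4 bottleneck 22, total now 52
augment #3: 12→7→4 bottleneck 17, total now 69
augment #4: 12→10→4 bottleneck 26, total now 95
augment #5: 12→1→8→4 bottleneck 2, total now 97
augment #6: 12→5→8→4 bottleneck 8, total now 105
augment #7: 12→7→8→4 bottleneck 11, total now 116
augment #8: 12→5→2→0→4 bottleneck 4, total now 120
augment #9: 12→5→2→10→4 bottleneck 3, total now 123
augment #10: 12→6→9→8→4 bottleneck 4, total now 127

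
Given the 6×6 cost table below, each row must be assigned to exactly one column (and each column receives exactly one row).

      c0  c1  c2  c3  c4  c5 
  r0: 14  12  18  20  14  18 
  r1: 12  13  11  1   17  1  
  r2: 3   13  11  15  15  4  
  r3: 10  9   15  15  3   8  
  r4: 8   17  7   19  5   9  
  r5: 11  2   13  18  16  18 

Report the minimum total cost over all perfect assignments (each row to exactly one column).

optimal assignment: row0→col0 (cost 14), row1→col3 (cost 1), row2→col5 (cost 4), row3→col4 (cost 3), row4→col2 (cost 7), row5→col1 (cost 2)
total = 14 + 1 + 4 + 3 + 7 + 2 = 31

Minimum assignment cost: 31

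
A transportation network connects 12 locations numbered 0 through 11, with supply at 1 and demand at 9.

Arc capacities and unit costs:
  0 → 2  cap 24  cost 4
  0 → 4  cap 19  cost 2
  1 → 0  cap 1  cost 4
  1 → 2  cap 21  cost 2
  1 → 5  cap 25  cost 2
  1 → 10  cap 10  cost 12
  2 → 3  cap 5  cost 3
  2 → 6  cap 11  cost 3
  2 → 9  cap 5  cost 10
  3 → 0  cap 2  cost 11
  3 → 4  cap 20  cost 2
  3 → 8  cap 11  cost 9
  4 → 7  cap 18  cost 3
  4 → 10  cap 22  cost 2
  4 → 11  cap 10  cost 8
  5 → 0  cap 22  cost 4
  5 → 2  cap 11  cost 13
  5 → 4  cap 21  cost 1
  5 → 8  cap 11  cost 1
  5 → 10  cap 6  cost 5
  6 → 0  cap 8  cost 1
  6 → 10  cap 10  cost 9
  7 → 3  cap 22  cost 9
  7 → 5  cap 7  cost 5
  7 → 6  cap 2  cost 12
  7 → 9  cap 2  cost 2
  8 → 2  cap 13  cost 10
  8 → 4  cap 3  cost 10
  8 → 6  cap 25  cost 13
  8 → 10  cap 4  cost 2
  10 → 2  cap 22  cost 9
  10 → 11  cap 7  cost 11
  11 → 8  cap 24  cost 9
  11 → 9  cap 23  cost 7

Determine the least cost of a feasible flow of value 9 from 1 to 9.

Minimum cost for 9 units: 112

shortest-cost path #1: 1→5→4→7→9 push 2 @ unit cost 8 (adds 16)
shortest-cost path #2: 1→2→9 push 5 @ unit cost 12 (adds 60)
shortest-cost path #3: 1→5→4→11→9 push 2 @ unit cost 18 (adds 36)
total cost = 112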